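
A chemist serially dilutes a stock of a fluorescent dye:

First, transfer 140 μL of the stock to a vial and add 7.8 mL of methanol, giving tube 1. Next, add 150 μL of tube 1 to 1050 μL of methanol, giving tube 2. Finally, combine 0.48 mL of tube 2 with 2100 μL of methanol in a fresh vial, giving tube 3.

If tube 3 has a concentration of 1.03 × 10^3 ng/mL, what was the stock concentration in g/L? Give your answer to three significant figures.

Step 1: 140 μL + 7.8 mL = 7940 μL total → factor 7940/140 = 56.714
Step 2: 150 μL + 1050 μL = 1200 μL total → factor 1200/150 = 8
Step 3: 0.48 mL + 2100 μL = 2.58 mL total → factor 2.58/0.48 = 5.375
Overall dilution factor = 56.714 × 8 × 5.375 = 2438.7
Stock = 1.03 × 10^3 ng/mL × 2438.7 = 2.512 × 10^6 ng/mL = 2.51 g/L

2.51 g/L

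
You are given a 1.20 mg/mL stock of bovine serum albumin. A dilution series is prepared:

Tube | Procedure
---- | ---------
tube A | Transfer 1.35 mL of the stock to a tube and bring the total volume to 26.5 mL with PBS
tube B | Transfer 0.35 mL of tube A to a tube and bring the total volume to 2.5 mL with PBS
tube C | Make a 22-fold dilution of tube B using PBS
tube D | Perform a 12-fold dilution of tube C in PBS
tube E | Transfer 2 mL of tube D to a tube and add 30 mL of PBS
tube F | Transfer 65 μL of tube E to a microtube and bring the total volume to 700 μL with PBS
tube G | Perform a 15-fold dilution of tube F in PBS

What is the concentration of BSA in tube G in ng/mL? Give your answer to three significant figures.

0.0125 ng/mL

Step 1: 1.35 mL brought to 26.5 mL → factor 26.5/1.35 = 19.63
Step 2: 0.35 mL brought to 2.5 mL → factor 2.5/0.35 = 7.1429
Step 3: 22-fold → factor 22
Step 4: 12-fold → factor 12
Step 5: 2 mL + 30 mL = 32 mL total → factor 32/2 = 16
Step 6: 65 μL brought to 700 μL → factor 700/65 = 10.769
Step 7: 15-fold → factor 15
Overall dilution factor = 19.63 × 7.1429 × 22 × 12 × 16 × 10.769 × 15 = 9.5672 × 10^7
Final = 1.20 mg/mL / 9.5672 × 10^7 = 1.254 × 10^-8 mg/mL = 0.0125 ng/mL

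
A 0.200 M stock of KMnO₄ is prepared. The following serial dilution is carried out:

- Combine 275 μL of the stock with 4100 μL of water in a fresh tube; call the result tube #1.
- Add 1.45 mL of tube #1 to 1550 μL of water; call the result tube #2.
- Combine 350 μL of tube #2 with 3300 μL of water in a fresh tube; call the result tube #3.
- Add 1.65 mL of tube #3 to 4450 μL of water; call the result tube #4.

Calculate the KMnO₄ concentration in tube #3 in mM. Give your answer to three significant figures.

Step 1: 275 μL + 4100 μL = 4375 μL total → factor 4375/275 = 15.909
Step 2: 1.45 mL + 1550 μL = 3 mL total → factor 3/1.45 = 2.069
Step 3: 350 μL + 3300 μL = 3650 μL total → factor 3650/350 = 10.429
Dilution factor through tube #3 = 15.909 × 2.069 × 10.429 = 343.26
[tube #3] = 0.200 M / 343.26 = 0.0005826 M = 0.583 mM

0.583 mM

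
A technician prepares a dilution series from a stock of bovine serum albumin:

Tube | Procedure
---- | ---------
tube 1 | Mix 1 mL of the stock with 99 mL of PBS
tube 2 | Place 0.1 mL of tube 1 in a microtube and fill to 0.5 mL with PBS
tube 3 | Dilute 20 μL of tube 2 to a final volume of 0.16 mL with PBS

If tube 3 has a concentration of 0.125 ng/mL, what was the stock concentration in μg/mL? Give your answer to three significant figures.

0.500 μg/mL

Step 1: 1 mL + 99 mL = 100 mL total → factor 100/1 = 100
Step 2: 0.1 mL brought to 0.5 mL → factor 0.5/0.1 = 5
Step 3: 20 μL brought to 0.16 mL → factor 160/20 = 8
Overall dilution factor = 100 × 5 × 8 = 4000
Stock = 0.125 ng/mL × 4000 = 500.0 ng/mL = 0.500 μg/mL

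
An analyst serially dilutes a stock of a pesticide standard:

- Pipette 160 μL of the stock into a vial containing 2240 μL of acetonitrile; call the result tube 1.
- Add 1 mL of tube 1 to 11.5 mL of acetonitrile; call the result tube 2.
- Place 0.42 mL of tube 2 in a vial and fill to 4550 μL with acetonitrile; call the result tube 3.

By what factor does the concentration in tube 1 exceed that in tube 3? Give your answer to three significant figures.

135

Step 1: 160 μL + 2240 μL = 2400 μL total → factor 2400/160 = 15
Step 2: 1 mL + 11.5 mL = 12.5 mL total → factor 12.5/1 = 12.5
Step 3: 0.42 mL brought to 4550 μL → factor 4.55/0.42 = 10.833
Dilution factor to tube 1 = 15; to tube 3 = 2031.2
[tube 1]/[tube 3] = (factor to tube 3)/(factor to tube 1) = 2031.2/15 = 135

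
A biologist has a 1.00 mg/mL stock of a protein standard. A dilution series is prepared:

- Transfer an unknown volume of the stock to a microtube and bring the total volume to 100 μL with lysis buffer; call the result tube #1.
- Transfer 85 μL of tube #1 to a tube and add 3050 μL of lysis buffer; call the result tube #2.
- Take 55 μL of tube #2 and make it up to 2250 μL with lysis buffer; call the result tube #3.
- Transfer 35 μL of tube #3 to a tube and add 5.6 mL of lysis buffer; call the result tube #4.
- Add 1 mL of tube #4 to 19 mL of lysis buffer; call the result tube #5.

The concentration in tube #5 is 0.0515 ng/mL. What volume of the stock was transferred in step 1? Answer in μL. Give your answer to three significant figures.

25.0 μL

Step 1: v brought to 100 μL → factor = 100 μL/v
Step 2: 85 μL + 3050 μL = 3135 μL total → factor 3135/85 = 36.882
Step 3: 55 μL brought to 2250 μL → factor 2250/55 = 40.909
Step 4: 35 μL + 5.6 mL = 5635 μL total → factor 5635/35 = 161
Step 5: 1 mL + 19 mL = 20 mL total → factor 20/1 = 20
Product of known-step factors = 4.8584 × 10^6
Overall factor = 1.00 mg/mL / (0.0515 ng/mL) = 1.9417 × 10^7
Step-1 factor = 1.9417 × 10^7 / 4.8584 × 10^6 = 3.9967
v = 100 μL / 3.9967 = 25.0 μL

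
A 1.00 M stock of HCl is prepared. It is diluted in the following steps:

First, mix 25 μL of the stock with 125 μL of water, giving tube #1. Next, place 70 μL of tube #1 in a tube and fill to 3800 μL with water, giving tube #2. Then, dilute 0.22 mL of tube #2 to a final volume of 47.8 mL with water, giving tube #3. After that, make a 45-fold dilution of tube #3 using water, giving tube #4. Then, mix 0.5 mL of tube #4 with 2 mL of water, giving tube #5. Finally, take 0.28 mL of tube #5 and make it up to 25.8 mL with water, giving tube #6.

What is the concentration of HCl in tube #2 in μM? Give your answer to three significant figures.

3.07 × 10^3 μM

Step 1: 25 μL + 125 μL = 150 μL total → factor 150/25 = 6
Step 2: 70 μL brought to 3800 μL → factor 3800/70 = 54.286
Dilution factor through tube #2 = 6 × 54.286 = 325.71
[tube #2] = 1.00 M / 325.71 = 0.003070 M = 3.07 × 10^3 μM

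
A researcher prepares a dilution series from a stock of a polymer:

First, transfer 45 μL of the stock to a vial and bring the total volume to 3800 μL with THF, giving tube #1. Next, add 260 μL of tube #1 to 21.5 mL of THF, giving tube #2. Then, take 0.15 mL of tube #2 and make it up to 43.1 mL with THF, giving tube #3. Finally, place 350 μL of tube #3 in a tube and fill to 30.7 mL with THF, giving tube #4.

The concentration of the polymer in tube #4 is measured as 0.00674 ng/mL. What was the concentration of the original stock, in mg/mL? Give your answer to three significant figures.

Step 1: 45 μL brought to 3800 μL → factor 3800/45 = 84.444
Step 2: 260 μL + 21.5 mL = 21760 μL total → factor 21760/260 = 83.692
Step 3: 0.15 mL brought to 43.1 mL → factor 43.1/0.15 = 287.33
Step 4: 350 μL brought to 30.7 mL → factor 30700/350 = 87.714
Overall dilution factor = 84.444 × 83.692 × 287.33 × 87.714 = 1.7812 × 10^8
Stock = 0.00674 ng/mL × 1.7812 × 10^8 = 1.201 × 10^6 ng/mL = 1.20 mg/mL

1.20 mg/mL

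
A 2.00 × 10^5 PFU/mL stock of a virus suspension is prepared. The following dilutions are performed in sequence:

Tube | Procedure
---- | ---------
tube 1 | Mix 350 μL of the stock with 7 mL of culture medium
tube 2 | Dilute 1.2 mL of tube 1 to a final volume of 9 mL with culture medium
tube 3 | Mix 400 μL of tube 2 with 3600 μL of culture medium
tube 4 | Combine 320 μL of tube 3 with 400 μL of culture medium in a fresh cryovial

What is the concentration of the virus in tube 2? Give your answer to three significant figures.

1.27 × 10^3 PFU/mL

Step 1: 350 μL + 7 mL = 7350 μL total → factor 7350/350 = 21
Step 2: 1.2 mL brought to 9 mL → factor 9/1.2 = 7.5
Dilution factor through tube 2 = 21 × 7.5 = 157.5
[tube 2] = 2.00 × 10^5 PFU/mL / 157.5 = 1.27 × 10^3 PFU/mL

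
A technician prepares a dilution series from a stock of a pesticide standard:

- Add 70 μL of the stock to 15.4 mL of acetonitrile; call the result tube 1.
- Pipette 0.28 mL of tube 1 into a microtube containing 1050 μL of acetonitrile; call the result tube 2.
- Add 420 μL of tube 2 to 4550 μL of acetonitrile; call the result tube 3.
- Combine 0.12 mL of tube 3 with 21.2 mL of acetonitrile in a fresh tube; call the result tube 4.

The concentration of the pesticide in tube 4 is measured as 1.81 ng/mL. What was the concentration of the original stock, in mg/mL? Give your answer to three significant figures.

Step 1: 70 μL + 15.4 mL = 15470 μL total → factor 15470/70 = 221
Step 2: 0.28 mL + 1050 μL = 1.33 mL total → factor 1.33/0.28 = 4.75
Step 3: 420 μL + 4550 μL = 4970 μL total → factor 4970/420 = 11.833
Step 4: 0.12 mL + 21.2 mL = 21.32 mL total → factor 21.32/0.12 = 177.67
Overall dilution factor = 221 × 4.75 × 11.833 × 177.67 = 2.207 × 10^6
Stock = 1.81 ng/mL × 2.207 × 10^6 = 3.995 × 10^6 ng/mL = 3.99 mg/mL

3.99 mg/mL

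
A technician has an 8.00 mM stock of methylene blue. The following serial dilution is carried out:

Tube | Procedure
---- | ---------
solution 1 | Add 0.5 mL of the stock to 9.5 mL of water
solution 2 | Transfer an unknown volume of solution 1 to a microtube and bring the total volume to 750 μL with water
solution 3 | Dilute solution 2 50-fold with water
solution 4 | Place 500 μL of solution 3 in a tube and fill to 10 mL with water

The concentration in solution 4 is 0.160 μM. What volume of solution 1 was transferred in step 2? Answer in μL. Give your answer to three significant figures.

300 μL

Step 1: 0.5 mL + 9.5 mL = 10 mL total → factor 10/0.5 = 20
Step 2: v brought to 750 μL → factor = 750 μL/v
Step 3: 50-fold → factor 50
Step 4: 500 μL brought to 10 mL → factor 10000/500 = 20
Product of known-step factors = 20000
Overall factor = 8.00 mM / (0.160 μM) = 50000
Step-2 factor = 50000 / 20000 = 2.5
v = 750 μL / 2.5 = 300 μL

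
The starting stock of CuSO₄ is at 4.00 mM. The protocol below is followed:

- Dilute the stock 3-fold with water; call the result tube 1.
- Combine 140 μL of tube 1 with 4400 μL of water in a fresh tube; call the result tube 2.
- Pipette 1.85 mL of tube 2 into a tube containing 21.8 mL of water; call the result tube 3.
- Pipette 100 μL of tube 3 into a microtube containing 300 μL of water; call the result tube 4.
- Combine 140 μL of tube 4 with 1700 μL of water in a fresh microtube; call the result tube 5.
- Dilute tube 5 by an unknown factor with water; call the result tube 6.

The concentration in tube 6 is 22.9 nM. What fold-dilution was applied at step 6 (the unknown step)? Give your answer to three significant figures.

2.67-fold

Step 1: 3-fold → factor 3
Step 2: 140 μL + 4400 μL = 4540 μL total → factor 4540/140 = 32.429
Step 3: 1.85 mL + 21.8 mL = 23.65 mL total → factor 23.65/1.85 = 12.784
Step 4: 100 μL + 300 μL = 400 μL total → factor 400/100 = 4
Step 5: 140 μL + 1700 μL = 1840 μL total → factor 1840/140 = 13.143
Step 6: unknown factor x
Product of known-step factors = 65382
Overall factor = 4.00 mM / (22.9 nM) = 1.7467 × 10^5
x = 1.7467 × 10^5 / 65382 = 2.67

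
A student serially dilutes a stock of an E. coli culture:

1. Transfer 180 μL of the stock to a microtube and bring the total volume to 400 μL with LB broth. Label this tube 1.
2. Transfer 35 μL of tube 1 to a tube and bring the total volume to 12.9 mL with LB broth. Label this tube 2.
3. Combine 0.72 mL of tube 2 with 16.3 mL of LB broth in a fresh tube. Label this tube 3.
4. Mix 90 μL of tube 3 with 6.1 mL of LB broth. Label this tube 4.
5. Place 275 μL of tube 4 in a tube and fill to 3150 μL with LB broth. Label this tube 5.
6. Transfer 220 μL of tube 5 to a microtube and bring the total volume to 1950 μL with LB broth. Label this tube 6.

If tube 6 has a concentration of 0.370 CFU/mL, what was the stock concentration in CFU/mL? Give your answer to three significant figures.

Step 1: 180 μL brought to 400 μL → factor 400/180 = 2.2222
Step 2: 35 μL brought to 12.9 mL → factor 12900/35 = 368.57
Step 3: 0.72 mL + 16.3 mL = 17.02 mL total → factor 17.02/0.72 = 23.639
Step 4: 90 μL + 6.1 mL = 6190 μL total → factor 6190/90 = 68.778
Step 5: 275 μL brought to 3150 μL → factor 3150/275 = 11.455
Step 6: 220 μL brought to 1950 μL → factor 1950/220 = 8.8636
Overall dilution factor = 2.2222 × 368.57 × 23.639 × 68.778 × 11.455 × 8.8636 = 1.352 × 10^8
Stock = 0.370 CFU/mL × 1.352 × 10^8 = 5.00 × 10^7 CFU/mL

5.00 × 10^7 CFU/mL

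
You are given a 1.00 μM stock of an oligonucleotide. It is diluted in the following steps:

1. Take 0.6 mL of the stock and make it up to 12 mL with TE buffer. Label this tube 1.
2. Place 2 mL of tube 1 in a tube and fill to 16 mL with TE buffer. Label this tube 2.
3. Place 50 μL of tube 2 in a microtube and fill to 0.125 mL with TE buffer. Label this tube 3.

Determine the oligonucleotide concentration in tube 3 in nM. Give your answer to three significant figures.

Step 1: 0.6 mL brought to 12 mL → factor 12/0.6 = 20
Step 2: 2 mL brought to 16 mL → factor 16/2 = 8
Step 3: 50 μL brought to 0.125 mL → factor 125/50 = 2.5
Overall dilution factor = 20 × 8 × 2.5 = 400
Final = 1.00 μM / 400 = 0.002500 μM = 2.50 nM

2.50 nM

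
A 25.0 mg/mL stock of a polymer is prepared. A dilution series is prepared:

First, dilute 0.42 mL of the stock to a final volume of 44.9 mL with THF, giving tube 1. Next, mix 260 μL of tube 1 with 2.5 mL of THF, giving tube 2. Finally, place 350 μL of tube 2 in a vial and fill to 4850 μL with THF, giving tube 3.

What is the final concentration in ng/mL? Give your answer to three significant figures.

1.59 × 10^3 ng/mL

Step 1: 0.42 mL brought to 44.9 mL → factor 44.9/0.42 = 106.9
Step 2: 260 μL + 2.5 mL = 2760 μL total → factor 2760/260 = 10.615
Step 3: 350 μL brought to 4850 μL → factor 4850/350 = 13.857
Overall dilution factor = 106.9 × 10.615 × 13.857 = 15726
Final = 25.0 mg/mL / 15726 = 0.001590 mg/mL = 1.59 × 10^3 ng/mL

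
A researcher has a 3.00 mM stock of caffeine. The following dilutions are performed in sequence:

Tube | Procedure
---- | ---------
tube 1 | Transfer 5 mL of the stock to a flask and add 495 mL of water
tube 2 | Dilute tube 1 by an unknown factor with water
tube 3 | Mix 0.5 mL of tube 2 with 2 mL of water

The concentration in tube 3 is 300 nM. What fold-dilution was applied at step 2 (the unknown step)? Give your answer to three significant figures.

Step 1: 5 mL + 495 mL = 500 mL total → factor 500/5 = 100
Step 2: unknown factor x
Step 3: 0.5 mL + 2 mL = 2.5 mL total → factor 2.5/0.5 = 5
Product of known-step factors = 500
Overall factor = 3.00 mM / (300 nM) = 10000
x = 10000 / 500 = 20.0

20.0-fold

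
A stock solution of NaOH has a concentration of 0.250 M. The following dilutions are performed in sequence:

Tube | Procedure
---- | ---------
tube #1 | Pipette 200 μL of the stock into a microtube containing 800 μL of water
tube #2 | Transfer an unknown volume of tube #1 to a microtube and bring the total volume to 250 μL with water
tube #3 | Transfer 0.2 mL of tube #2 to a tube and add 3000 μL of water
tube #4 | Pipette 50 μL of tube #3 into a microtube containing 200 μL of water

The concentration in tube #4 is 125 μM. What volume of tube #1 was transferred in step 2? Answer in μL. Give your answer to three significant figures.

Step 1: 200 μL + 800 μL = 1000 μL total → factor 1000/200 = 5
Step 2: v brought to 250 μL → factor = 250 μL/v
Step 3: 0.2 mL + 3000 μL = 3.2 mL total → factor 3.2/0.2 = 16
Step 4: 50 μL + 200 μL = 250 μL total → factor 250/50 = 5
Product of known-step factors = 400
Overall factor = 0.250 M / (125 μM) = 2000
Step-2 factor = 2000 / 400 = 5
v = 250 μL / 5 = 50.0 μL

50.0 μL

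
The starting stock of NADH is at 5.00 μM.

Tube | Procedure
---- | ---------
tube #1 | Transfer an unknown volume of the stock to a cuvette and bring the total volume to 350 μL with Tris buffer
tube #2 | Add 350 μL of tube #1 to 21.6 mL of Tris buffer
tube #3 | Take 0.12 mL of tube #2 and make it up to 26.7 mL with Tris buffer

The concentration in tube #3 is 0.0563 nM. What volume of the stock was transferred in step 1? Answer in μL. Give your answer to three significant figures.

55.0 μL

Step 1: v brought to 350 μL → factor = 350 μL/v
Step 2: 350 μL + 21.6 mL = 21950 μL total → factor 21950/350 = 62.714
Step 3: 0.12 mL brought to 26.7 mL → factor 26.7/0.12 = 222.5
Product of known-step factors = 13954
Overall factor = 5.00 μM / (0.0563 nM) = 88810
Step-1 factor = 88810 / 13954 = 6.3645
v = 350 μL / 6.3645 = 55.0 μL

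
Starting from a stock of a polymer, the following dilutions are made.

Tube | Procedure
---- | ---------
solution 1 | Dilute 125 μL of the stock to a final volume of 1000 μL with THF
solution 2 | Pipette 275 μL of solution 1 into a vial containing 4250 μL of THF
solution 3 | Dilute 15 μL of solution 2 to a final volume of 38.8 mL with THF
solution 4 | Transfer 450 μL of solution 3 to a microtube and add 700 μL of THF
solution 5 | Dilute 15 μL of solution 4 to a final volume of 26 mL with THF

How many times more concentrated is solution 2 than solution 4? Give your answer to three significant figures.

Step 1: 125 μL brought to 1000 μL → factor 1000/125 = 8
Step 2: 275 μL + 4250 μL = 4525 μL total → factor 4525/275 = 16.455
Step 3: 15 μL brought to 38.8 mL → factor 38800/15 = 2586.7
Step 4: 450 μL + 700 μL = 1150 μL total → factor 1150/450 = 2.5556
Dilution factor to solution 2 = 131.64; to solution 4 = 8.7017 × 10^5
[solution 2]/[solution 4] = (factor to solution 4)/(factor to solution 2) = 8.7017 × 10^5/131.64 = 6.61 × 10^3

6.61 × 10^3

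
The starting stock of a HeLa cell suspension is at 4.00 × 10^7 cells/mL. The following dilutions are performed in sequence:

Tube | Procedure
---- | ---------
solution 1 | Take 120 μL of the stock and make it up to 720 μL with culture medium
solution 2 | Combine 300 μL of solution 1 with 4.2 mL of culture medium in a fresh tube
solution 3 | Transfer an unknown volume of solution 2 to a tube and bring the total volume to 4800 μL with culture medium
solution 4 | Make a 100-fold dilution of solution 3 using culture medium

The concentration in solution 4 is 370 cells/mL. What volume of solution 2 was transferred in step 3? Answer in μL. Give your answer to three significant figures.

Step 1: 120 μL brought to 720 μL → factor 720/120 = 6
Step 2: 300 μL + 4.2 mL = 4500 μL total → factor 4500/300 = 15
Step 3: v brought to 4800 μL → factor = 4800 μL/v
Step 4: 100-fold → factor 100
Product of known-step factors = 9000
Overall factor = 4.00 × 10^7 cells/mL / (370 cells/mL) = 1.0811 × 10^5
Step-3 factor = 1.0811 × 10^5 / 9000 = 12.012
v = 4800 μL / 12.012 = 400 μL

400 μL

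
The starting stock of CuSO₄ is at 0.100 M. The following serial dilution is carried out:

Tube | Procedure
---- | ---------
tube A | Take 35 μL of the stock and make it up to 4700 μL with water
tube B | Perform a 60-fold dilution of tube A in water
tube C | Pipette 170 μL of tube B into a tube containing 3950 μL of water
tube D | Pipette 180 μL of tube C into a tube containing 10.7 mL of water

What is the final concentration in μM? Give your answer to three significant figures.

Step 1: 35 μL brought to 4700 μL → factor 4700/35 = 134.29
Step 2: 60-fold → factor 60
Step 3: 170 μL + 3950 μL = 4120 μL total → factor 4120/170 = 24.235
Step 4: 180 μL + 10.7 mL = 10880 μL total → factor 10880/180 = 60.444
Overall dilution factor = 134.29 × 60 × 24.235 × 60.444 = 1.1803 × 10^7
Final = 0.100 M / 1.1803 × 10^7 = 8.473 × 10^-9 M = 0.00847 μM

0.00847 μM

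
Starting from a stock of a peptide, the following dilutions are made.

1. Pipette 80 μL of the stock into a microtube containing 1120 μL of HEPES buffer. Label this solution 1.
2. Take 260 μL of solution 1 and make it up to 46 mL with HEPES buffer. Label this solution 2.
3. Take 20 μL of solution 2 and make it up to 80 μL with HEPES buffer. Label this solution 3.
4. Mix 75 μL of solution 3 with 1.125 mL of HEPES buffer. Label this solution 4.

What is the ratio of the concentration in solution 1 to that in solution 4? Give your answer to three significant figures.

Step 1: 80 μL + 1120 μL = 1200 μL total → factor 1200/80 = 15
Step 2: 260 μL brought to 46 mL → factor 46000/260 = 176.92
Step 3: 20 μL brought to 80 μL → factor 80/20 = 4
Step 4: 75 μL + 1.125 mL = 1200 μL total → factor 1200/75 = 16
Dilution factor to solution 1 = 15; to solution 4 = 1.6985 × 10^5
[solution 1]/[solution 4] = (factor to solution 4)/(factor to solution 1) = 1.6985 × 10^5/15 = 1.13 × 10^4

1.13 × 10^4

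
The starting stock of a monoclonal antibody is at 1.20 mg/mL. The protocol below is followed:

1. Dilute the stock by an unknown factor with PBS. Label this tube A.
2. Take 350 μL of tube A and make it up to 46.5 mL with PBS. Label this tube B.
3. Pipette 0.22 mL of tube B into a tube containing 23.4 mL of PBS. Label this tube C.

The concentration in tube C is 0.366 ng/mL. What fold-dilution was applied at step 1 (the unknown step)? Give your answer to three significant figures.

Step 1: unknown factor x
Step 2: 350 μL brought to 46.5 mL → factor 46500/350 = 132.86
Step 3: 0.22 mL + 23.4 mL = 23.62 mL total → factor 23.62/0.22 = 107.36
Product of known-step factors = 14264
Overall factor = 1.20 mg/mL / (0.366 ng/mL) = 3.2787 × 10^6
x = 3.2787 × 10^6 / 14264 = 230

230-fold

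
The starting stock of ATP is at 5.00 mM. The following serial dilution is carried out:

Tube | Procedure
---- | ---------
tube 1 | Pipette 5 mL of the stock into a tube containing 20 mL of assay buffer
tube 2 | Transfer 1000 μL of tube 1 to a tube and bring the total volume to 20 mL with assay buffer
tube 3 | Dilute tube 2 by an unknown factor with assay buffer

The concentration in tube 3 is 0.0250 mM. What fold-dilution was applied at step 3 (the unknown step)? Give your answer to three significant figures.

Step 1: 5 mL + 20 mL = 25 mL total → factor 25/5 = 5
Step 2: 1000 μL brought to 20 mL → factor 20000/1000 = 20
Step 3: unknown factor x
Product of known-step factors = 100
Overall factor = 5.00 mM / (0.0250 mM) = 200
x = 200 / 100 = 2.00

2.00-fold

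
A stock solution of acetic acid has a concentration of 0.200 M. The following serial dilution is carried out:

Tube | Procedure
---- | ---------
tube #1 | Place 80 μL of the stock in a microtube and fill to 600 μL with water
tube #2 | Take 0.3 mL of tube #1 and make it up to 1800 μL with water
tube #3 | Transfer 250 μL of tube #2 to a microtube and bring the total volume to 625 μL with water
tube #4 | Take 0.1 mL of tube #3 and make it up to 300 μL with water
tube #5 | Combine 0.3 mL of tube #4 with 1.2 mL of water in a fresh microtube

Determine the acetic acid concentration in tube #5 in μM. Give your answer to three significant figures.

Step 1: 80 μL brought to 600 μL → factor 600/80 = 7.5
Step 2: 0.3 mL brought to 1800 μL → factor 1.8/0.3 = 6
Step 3: 250 μL brought to 625 μL → factor 625/250 = 2.5
Step 4: 0.1 mL brought to 300 μL → factor 0.3/0.1 = 3
Step 5: 0.3 mL + 1.2 mL = 1.5 mL total → factor 1.5/0.3 = 5
Overall dilution factor = 7.5 × 6 × 2.5 × 3 × 5 = 1687.5
Final = 0.200 M / 1687.5 = 0.0001185 M = 119 μM

119 μM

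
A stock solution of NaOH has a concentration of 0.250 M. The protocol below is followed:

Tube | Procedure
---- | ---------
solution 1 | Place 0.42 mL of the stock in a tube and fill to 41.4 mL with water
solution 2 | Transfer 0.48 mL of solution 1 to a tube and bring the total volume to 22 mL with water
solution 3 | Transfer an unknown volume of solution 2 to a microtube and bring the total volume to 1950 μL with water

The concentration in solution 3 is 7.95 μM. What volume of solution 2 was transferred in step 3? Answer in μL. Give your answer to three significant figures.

Step 1: 0.42 mL brought to 41.4 mL → factor 41.4/0.42 = 98.571
Step 2: 0.48 mL brought to 22 mL → factor 22/0.48 = 45.833
Step 3: v brought to 1950 μL → factor = 1950 μL/v
Product of known-step factors = 4517.9
Overall factor = 0.250 M / (7.95 μM) = 31447
Step-3 factor = 31447 / 4517.9 = 6.9605
v = 1950 μL / 6.9605 = 280 μL

280 μL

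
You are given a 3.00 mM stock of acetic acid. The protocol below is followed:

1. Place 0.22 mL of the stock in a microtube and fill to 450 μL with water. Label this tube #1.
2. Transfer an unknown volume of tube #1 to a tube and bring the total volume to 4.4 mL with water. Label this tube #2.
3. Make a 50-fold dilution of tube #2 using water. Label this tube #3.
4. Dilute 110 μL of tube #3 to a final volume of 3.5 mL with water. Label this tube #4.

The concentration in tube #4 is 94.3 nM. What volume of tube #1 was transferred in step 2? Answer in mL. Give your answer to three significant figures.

0.450 mL

Step 1: 0.22 mL brought to 450 μL → factor 0.45/0.22 = 2.0455
Step 2: v brought to 4.4 mL → factor = 4.4 mL/v
Step 3: 50-fold → factor 50
Step 4: 110 μL brought to 3.5 mL → factor 3500/110 = 31.818
Product of known-step factors = 3254.1
Overall factor = 3.00 mM / (94.3 nM) = 31813
Step-2 factor = 31813 / 3254.1 = 9.7763
v = 4.4 mL / 9.7763 = 0.450 mL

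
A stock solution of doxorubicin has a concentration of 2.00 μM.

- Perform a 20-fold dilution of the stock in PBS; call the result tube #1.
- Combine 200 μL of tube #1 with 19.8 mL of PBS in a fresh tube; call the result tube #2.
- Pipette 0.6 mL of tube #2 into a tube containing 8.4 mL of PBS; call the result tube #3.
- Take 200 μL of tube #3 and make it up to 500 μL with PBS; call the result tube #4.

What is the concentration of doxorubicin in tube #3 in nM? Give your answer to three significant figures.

Step 1: 20-fold → factor 20
Step 2: 200 μL + 19.8 mL = 20000 μL total → factor 20000/200 = 100
Step 3: 0.6 mL + 8.4 mL = 9 mL total → factor 9/0.6 = 15
Dilution factor through tube #3 = 20 × 100 × 15 = 30000
[tube #3] = 2.00 μM / 30000 = 6.667 × 10^-5 μM = 0.0667 nM

0.0667 nM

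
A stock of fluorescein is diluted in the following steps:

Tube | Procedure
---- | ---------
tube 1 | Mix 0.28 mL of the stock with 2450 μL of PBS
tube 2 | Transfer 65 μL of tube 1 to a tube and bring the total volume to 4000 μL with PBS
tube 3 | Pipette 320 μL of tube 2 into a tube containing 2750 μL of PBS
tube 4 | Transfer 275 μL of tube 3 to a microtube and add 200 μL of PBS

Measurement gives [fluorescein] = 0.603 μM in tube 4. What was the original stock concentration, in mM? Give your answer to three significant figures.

Step 1: 0.28 mL + 2450 μL = 2.73 mL total → factor 2.73/0.28 = 9.75
Step 2: 65 μL brought to 4000 μL → factor 4000/65 = 61.538
Step 3: 320 μL + 2750 μL = 3070 μL total → factor 3070/320 = 9.5938
Step 4: 275 μL + 200 μL = 475 μL total → factor 475/275 = 1.7273
Overall dilution factor = 9.75 × 61.538 × 9.5938 × 1.7273 = 9942.6
Stock = 0.603 μM × 9942.6 = 5995 μM = 6.00 mM

6.00 mM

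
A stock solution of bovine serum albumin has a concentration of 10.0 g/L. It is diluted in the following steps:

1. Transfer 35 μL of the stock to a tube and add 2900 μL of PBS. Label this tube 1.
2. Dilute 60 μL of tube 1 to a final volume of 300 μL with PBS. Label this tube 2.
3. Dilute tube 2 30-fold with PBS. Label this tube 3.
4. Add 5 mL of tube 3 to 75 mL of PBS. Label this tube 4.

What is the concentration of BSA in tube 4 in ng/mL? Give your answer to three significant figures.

49.7 ng/mL

Step 1: 35 μL + 2900 μL = 2935 μL total → factor 2935/35 = 83.857
Step 2: 60 μL brought to 300 μL → factor 300/60 = 5
Step 3: 30-fold → factor 30
Step 4: 5 mL + 75 mL = 80 mL total → factor 80/5 = 16
Overall dilution factor = 83.857 × 5 × 30 × 16 = 2.0126 × 10^5
Final = 10.0 g/L / 2.0126 × 10^5 = 4.969 × 10^-5 g/L = 49.7 ng/mL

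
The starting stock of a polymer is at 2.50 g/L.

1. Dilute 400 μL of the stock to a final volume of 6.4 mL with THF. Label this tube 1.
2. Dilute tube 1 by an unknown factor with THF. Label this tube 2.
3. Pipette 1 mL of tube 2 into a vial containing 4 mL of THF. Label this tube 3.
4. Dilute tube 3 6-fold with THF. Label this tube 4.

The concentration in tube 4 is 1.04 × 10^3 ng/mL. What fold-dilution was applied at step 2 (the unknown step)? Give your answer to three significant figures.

Step 1: 400 μL brought to 6.4 mL → factor 6400/400 = 16
Step 2: unknown factor x
Step 3: 1 mL + 4 mL = 5 mL total → factor 5/1 = 5
Step 4: 6-fold → factor 6
Product of known-step factors = 480
Overall factor = 2.50 g/L / (1.04 × 10^3 ng/mL) = 2403.8
x = 2403.8 / 480 = 5.01

5.01-fold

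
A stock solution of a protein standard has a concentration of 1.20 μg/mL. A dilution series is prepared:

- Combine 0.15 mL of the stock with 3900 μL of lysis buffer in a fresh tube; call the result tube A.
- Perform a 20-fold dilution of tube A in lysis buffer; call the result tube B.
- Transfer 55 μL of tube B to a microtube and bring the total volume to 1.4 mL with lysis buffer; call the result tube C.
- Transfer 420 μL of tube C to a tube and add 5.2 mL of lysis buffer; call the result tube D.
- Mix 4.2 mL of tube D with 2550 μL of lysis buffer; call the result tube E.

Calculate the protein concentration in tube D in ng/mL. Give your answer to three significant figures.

0.00652 ng/mL

Step 1: 0.15 mL + 3900 μL = 4.05 mL total → factor 4.05/0.15 = 27
Step 2: 20-fold → factor 20
Step 3: 55 μL brought to 1.4 mL → factor 1400/55 = 25.455
Step 4: 420 μL + 5.2 mL = 5620 μL total → factor 5620/420 = 13.381
Dilution factor through tube D = 27 × 20 × 25.455 × 13.381 = 1.8393 × 10^5
[tube D] = 1.20 μg/mL / 1.8393 × 10^5 = 6.524 × 10^-6 μg/mL = 0.00652 ng/mL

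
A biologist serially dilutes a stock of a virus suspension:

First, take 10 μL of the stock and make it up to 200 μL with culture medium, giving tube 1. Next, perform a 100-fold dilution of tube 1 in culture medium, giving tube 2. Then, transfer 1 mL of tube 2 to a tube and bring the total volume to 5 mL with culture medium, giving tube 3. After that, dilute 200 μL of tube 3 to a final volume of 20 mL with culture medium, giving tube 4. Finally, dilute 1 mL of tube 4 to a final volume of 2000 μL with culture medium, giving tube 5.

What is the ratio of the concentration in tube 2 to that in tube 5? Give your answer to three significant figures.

Step 1: 10 μL brought to 200 μL → factor 200/10 = 20
Step 2: 100-fold → factor 100
Step 3: 1 mL brought to 5 mL → factor 5/1 = 5
Step 4: 200 μL brought to 20 mL → factor 20000/200 = 100
Step 5: 1 mL brought to 2000 μL → factor 2/1 = 2
Dilution factor to tube 2 = 2000; to tube 5 = 2 × 10^6
[tube 2]/[tube 5] = (factor to tube 5)/(factor to tube 2) = 2 × 10^6/2000 = 1.00 × 10^3

1.00 × 10^3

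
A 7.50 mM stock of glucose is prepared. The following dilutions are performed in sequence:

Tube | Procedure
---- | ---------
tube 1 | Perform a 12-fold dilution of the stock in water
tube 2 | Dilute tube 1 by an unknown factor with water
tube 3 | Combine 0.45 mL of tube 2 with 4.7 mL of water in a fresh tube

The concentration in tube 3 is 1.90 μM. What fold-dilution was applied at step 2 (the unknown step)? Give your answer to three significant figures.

Step 1: 12-fold → factor 12
Step 2: unknown factor x
Step 3: 0.45 mL + 4.7 mL = 5.15 mL total → factor 5.15/0.45 = 11.444
Product of known-step factors = 137.33
Overall factor = 7.50 mM / (1.90 μM) = 3947.4
x = 3947.4 / 137.33 = 28.7

28.7-fold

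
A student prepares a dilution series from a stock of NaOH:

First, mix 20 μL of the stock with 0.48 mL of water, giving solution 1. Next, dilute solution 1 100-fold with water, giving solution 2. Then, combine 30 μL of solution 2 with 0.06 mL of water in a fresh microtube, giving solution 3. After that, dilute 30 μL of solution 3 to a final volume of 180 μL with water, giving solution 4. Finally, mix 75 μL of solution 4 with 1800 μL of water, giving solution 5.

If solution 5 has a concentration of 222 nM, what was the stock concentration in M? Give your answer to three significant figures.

Step 1: 20 μL + 0.48 mL = 500 μL total → factor 500/20 = 25
Step 2: 100-fold → factor 100
Step 3: 30 μL + 0.06 mL = 90 μL total → factor 90/30 = 3
Step 4: 30 μL brought to 180 μL → factor 180/30 = 6
Step 5: 75 μL + 1800 μL = 1875 μL total → factor 1875/75 = 25
Overall dilution factor = 25 × 100 × 3 × 6 × 25 = 1.125 × 10^6
Stock = 222 nM × 1.125 × 10^6 = 2.498 × 10^8 nM = 0.250 M

0.250 M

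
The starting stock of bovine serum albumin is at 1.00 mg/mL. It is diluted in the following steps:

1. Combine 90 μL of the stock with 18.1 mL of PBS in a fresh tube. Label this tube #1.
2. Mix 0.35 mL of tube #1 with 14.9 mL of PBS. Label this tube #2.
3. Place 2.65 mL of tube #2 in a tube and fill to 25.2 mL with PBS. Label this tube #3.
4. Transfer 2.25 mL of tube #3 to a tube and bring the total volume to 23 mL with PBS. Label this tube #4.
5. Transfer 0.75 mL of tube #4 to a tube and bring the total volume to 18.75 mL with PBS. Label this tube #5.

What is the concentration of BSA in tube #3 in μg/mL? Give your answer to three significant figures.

0.0119 μg/mL

Step 1: 90 μL + 18.1 mL = 18190 μL total → factor 18190/90 = 202.11
Step 2: 0.35 mL + 14.9 mL = 15.25 mL total → factor 15.25/0.35 = 43.571
Step 3: 2.65 mL brought to 25.2 mL → factor 25.2/2.65 = 9.5094
Dilution factor through tube #3 = 202.11 × 43.571 × 9.5094 = 83743
[tube #3] = 1.00 mg/mL / 83743 = 1.194 × 10^-5 mg/mL = 0.0119 μg/mL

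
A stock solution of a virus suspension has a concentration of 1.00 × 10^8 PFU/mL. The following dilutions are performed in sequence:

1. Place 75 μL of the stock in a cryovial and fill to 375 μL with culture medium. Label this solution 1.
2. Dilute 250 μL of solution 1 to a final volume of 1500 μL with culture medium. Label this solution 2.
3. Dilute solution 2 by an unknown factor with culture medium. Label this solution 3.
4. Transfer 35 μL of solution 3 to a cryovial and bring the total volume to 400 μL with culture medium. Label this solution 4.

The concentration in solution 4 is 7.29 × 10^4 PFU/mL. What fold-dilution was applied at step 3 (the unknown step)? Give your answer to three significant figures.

Step 1: 75 μL brought to 375 μL → factor 375/75 = 5
Step 2: 250 μL brought to 1500 μL → factor 1500/250 = 6
Step 3: unknown factor x
Step 4: 35 μL brought to 400 μL → factor 400/35 = 11.429
Product of known-step factors = 342.86
Overall factor = 1.00 × 10^8 PFU/mL / (7.29 × 10^4 PFU/mL) = 1371.7
x = 1371.7 / 342.86 = 4.00

4.00-fold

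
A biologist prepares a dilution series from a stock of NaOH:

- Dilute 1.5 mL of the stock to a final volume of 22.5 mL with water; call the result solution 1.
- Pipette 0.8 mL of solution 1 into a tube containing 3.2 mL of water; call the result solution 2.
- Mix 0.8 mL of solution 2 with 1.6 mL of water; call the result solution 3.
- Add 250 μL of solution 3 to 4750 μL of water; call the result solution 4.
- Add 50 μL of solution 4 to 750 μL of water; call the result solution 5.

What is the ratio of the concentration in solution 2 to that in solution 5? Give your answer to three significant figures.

960

Step 1: 1.5 mL brought to 22.5 mL → factor 22.5/1.5 = 15
Step 2: 0.8 mL + 3.2 mL = 4 mL total → factor 4/0.8 = 5
Step 3: 0.8 mL + 1.6 mL = 2.4 mL total → factor 2.4/0.8 = 3
Step 4: 250 μL + 4750 μL = 5000 μL total → factor 5000/250 = 20
Step 5: 50 μL + 750 μL = 800 μL total → factor 800/50 = 16
Dilution factor to solution 2 = 75; to solution 5 = 72000
[solution 2]/[solution 5] = (factor to solution 5)/(factor to solution 2) = 72000/75 = 960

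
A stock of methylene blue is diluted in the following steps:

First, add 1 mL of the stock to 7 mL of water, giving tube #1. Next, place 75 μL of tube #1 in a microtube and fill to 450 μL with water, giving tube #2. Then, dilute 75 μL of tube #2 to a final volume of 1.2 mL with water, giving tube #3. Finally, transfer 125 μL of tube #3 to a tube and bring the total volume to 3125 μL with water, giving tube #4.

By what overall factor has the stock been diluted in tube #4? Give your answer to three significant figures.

1.92 × 10^4

Step 1: 1 mL + 7 mL = 8 mL total → factor 8/1 = 8
Step 2: 75 μL brought to 450 μL → factor 450/75 = 6
Step 3: 75 μL brought to 1.2 mL → factor 1200/75 = 16
Step 4: 125 μL brought to 3125 μL → factor 3125/125 = 25
Overall dilution factor = 8 × 6 × 16 × 25 = 19200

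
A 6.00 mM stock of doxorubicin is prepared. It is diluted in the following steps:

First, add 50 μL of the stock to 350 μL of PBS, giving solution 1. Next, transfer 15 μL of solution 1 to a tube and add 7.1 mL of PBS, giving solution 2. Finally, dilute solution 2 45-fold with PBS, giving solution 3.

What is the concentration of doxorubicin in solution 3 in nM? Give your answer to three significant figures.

Step 1: 50 μL + 350 μL = 400 μL total → factor 400/50 = 8
Step 2: 15 μL + 7.1 mL = 7115 μL total → factor 7115/15 = 474.33
Step 3: 45-fold → factor 45
Overall dilution factor = 8 × 474.33 × 45 = 1.7076 × 10^5
Final = 6.00 mM / 1.7076 × 10^5 = 3.514 × 10^-5 mM = 35.1 nM

35.1 nM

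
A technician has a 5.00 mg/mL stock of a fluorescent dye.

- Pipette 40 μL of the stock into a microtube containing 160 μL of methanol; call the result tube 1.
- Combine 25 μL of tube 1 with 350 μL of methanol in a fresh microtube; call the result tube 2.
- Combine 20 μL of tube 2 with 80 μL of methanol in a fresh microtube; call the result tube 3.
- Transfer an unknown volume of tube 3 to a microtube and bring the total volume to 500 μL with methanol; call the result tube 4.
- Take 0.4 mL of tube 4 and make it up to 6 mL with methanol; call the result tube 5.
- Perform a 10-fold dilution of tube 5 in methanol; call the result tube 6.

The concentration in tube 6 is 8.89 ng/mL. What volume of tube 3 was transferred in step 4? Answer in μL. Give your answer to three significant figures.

50.0 μL

Step 1: 40 μL + 160 μL = 200 μL total → factor 200/40 = 5
Step 2: 25 μL + 350 μL = 375 μL total → factor 375/25 = 15
Step 3: 20 μL + 80 μL = 100 μL total → factor 100/20 = 5
Step 4: v brought to 500 μL → factor = 500 μL/v
Step 5: 0.4 mL brought to 6 mL → factor 6/0.4 = 15
Step 6: 10-fold → factor 10
Product of known-step factors = 56250
Overall factor = 5.00 mg/mL / (8.89 ng/mL) = 5.6243 × 10^5
Step-4 factor = 5.6243 × 10^5 / 56250 = 9.9988
v = 500 μL / 9.9988 = 50.0 μL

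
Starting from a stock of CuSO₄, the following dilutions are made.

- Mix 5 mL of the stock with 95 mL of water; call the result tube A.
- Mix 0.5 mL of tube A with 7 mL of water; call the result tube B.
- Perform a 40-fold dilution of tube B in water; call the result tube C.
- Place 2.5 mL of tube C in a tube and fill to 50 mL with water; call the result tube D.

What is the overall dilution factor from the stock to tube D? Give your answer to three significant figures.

Step 1: 5 mL + 95 mL = 100 mL total → factor 100/5 = 20
Step 2: 0.5 mL + 7 mL = 7.5 mL total → factor 7.5/0.5 = 15
Step 3: 40-fold → factor 40
Step 4: 2.5 mL brought to 50 mL → factor 50/2.5 = 20
Overall dilution factor = 20 × 15 × 40 × 20 = 2.4 × 10^5

2.40 × 10^5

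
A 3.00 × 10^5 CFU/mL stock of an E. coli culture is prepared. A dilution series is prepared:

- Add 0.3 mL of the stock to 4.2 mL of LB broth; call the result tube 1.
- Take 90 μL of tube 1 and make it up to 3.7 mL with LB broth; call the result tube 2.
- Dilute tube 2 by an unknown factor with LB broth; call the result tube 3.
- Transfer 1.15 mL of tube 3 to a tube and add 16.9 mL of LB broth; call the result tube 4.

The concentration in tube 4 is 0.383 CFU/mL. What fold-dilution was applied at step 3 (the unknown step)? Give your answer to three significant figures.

80.9-fold

Step 1: 0.3 mL + 4.2 mL = 4.5 mL total → factor 4.5/0.3 = 15
Step 2: 90 μL brought to 3.7 mL → factor 3700/90 = 41.111
Step 3: unknown factor x
Step 4: 1.15 mL + 16.9 mL = 18.05 mL total → factor 18.05/1.15 = 15.696
Product of known-step factors = 9679
Overall factor = 3.00 × 10^5 CFU/mL / (0.383 CFU/mL) = 7.8329 × 10^5
x = 7.8329 × 10^5 / 9679 = 80.9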